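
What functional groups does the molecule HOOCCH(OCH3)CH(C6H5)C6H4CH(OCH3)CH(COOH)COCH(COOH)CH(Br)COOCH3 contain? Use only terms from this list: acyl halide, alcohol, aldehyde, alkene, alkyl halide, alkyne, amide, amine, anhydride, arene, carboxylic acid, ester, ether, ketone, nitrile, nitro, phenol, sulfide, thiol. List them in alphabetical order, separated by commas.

Taking each segment in turn:
  HOOC: –COOH: carbonyl C bonded to –OH and C → carboxylic acid (the –OH is not a separate alcohol).
  CH(OCH3): pendant –OCH3: C–O–C with sp³ C, no adjacent C=O → ether.
  CH(C6H5): pendant –C6H5: benzene ring → arene.
  C6H4: para-disubstituted benzene ring → arene.
  CH(OCH3): pendant –OCH3: C–O–C with sp³ C, no adjacent C=O → ether.
  CH(COOH): pendant –COOH: carbonyl C bonded to C and –OH → carboxylic acid.
  CO: –C(=O)– with carbon on both sides → ketone.
  CH(COOH): pendant –COOH: carbonyl C bonded to C and –OH → carboxylic acid.
  CH(Br): halogen on an sp³ carbon → alkyl halide.
  COOCH3: –C(=O)OCH3: carbonyl C bonded to C and to –OCH3 → ester (not ketone + ether).

alkyl halide, arene, carboxylic acid, ester, ether, ketone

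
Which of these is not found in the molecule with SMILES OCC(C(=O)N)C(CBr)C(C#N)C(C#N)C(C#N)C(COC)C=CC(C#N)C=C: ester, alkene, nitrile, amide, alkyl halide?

ester

nitrile: present (CH(CN) — pendant –C≡N: nitrile).
amide: present (CH(CONH2) — pendant –CONH2: carbonyl C bonded to C and N → amide).
alkyl halide: present (CH(CH2Br) — pendant –CH2X: halogen on sp³ carbon → alkyl halide).
alkene: present (CH=CH — C=C double bond → alkene).
ester: no segment matches this pattern.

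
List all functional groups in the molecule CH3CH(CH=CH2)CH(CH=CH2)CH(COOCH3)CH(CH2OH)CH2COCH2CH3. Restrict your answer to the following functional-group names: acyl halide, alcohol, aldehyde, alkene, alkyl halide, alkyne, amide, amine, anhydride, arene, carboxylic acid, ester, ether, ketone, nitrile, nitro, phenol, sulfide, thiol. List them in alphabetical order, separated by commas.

pendant –CH=CH2: C=C double bond → alkene.
pendant –CH=CH2: C=C double bond → alkene.
pendant –COOCH3: carbonyl C bonded to C and –OCH3 → ester.
pendant –CH2OH on an sp³ backbone C → alcohol.
–C(=O)– with carbon on both sides → ketone.

alcohol, alkene, ester, ketone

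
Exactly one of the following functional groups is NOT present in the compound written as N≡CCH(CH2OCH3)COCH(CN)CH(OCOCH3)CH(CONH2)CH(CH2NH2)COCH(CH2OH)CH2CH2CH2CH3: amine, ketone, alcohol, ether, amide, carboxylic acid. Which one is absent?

carboxylic acid

amine: present (CH(CH2NH2) — pendant –CH2NH2: N on sp³ C, no adjacent C=O → amine).
alcohol: present (CH(CH2OH) — pendant –CH2OH on an sp³ backbone C → alcohol).
amide: present (CH(CONH2) — pendant –CONH2: carbonyl C bonded to C and N → amide).
ether: present (CH(CH2OCH3) — pendant –CH2OCH3: C–O–C linkage → ether).
ketone: present (CO — –C(=O)– with carbon on both sides → ketone).
carboxylic acid: absent. In CH(OCOCH3), the acyl oxygen is bonded to carbon (–O–C), not to H, so this is an ester. In CH(CONH2), the carbonyl is bonded to nitrogen, not to –OH; that is an amide.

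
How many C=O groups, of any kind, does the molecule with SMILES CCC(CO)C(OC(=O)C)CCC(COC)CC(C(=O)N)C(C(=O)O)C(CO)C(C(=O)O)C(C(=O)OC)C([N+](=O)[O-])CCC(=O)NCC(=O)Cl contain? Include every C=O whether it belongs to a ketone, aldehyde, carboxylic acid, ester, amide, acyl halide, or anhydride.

7

CH(OCOCH3): ester, 1 C=O (running total 1).
CH(CONH2): amide, 1 C=O (running total 2).
CH(COOH): carboxylic acid, 1 C=O (running total 3).
CH(COOH): carboxylic acid, 1 C=O (running total 4).
CH(COOCH3): ester, 1 C=O (running total 5).
CH2CONHCH2: amide, 1 C=O (running total 6).
COCl: acyl halide, 1 C=O (running total 7).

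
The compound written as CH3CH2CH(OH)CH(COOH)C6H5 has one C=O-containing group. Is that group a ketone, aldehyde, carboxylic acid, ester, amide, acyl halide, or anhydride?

The carbonyl is in the CH(COOH) segment: pendant –COOH: carbonyl C bonded to C and –OH → carboxylic acid.

carboxylic acid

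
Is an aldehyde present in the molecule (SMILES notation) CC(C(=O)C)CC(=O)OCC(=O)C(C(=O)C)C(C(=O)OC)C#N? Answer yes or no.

no

Taking each segment in turn:
  CH(COCH3): pendant –COCH3: carbonyl C bonded to two carbons → ketone.
  CH2COOCH2: –C(=O)–O–C with C on the carbonyl side → ester.
  CO: –C(=O)– with carbon on both sides → ketone.
  CH(COCH3): pendant –COCH3: carbonyl C bonded to two carbons → ketone.
  CH(COOCH3): pendant –COOCH3: carbonyl C bonded to C and –OCH3 → ester.
  CN: –C≡N: carbon triple-bonded to nitrogen → nitrile.
In each of CH(COCH3) and CO, the carbonyl carbon is bonded to two carbons, so it is a ketone, not an aldehyde.
The groups actually present are: ester, ketone, nitrile.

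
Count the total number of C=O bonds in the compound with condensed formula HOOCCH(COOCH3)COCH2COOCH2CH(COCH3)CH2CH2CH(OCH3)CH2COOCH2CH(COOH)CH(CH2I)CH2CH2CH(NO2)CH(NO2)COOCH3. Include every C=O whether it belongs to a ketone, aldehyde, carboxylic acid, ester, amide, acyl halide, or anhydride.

HOOC: carboxylic acid, 1 C=O (running total 1).
CH(COOCH3): ester, 1 C=O (running total 2).
CO: ketone, 1 C=O (running total 3).
CH2COOCH2: ester, 1 C=O (running total 4).
CH(COCH3): ketone, 1 C=O (running total 5).
CH2COOCH2: ester, 1 C=O (running total 6).
CH(COOH): carboxylic acid, 1 C=O (running total 7).
COOCH3: ester, 1 C=O (running total 8).

8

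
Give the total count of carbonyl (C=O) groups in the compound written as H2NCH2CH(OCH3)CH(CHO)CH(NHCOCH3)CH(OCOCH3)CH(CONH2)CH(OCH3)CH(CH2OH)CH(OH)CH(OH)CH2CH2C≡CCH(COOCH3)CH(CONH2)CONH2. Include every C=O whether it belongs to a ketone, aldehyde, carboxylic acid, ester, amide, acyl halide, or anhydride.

CH(CHO): aldehyde, 1 C=O (running total 1).
CH(NHCOCH3): amide, 1 C=O (running total 2).
CH(OCOCH3): ester, 1 C=O (running total 3).
CH(CONH2): amide, 1 C=O (running total 4).
CH(COOCH3): ester, 1 C=O (running total 5).
CH(CONH2): amide, 1 C=O (running total 6).
CONH2: amide, 1 C=O (running total 7).

7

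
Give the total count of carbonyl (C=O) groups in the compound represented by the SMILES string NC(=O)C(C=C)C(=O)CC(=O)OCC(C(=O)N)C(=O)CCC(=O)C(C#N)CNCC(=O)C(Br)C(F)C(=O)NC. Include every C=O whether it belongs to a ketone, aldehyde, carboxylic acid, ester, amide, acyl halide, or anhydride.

8

H2NCO: amide, 1 C=O (running total 1).
CO: ketone, 1 C=O (running total 2).
CH2COOCH2: ester, 1 C=O (running total 3).
CH(CONH2): amide, 1 C=O (running total 4).
CO: ketone, 1 C=O (running total 5).
CO: ketone, 1 C=O (running total 6).
CO: ketone, 1 C=O (running total 7).
CONHCH3: amide, 1 C=O (running total 8).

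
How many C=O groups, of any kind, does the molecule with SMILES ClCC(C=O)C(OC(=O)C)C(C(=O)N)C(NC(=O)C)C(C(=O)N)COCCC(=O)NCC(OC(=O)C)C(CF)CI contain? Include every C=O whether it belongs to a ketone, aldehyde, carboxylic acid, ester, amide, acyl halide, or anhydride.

7

CH(CHO): aldehyde, 1 C=O (running total 1).
CH(OCOCH3): ester, 1 C=O (running total 2).
CH(CONH2): amide, 1 C=O (running total 3).
CH(NHCOCH3): amide, 1 C=O (running total 4).
CH(CONH2): amide, 1 C=O (running total 5).
CH2CONHCH2: amide, 1 C=O (running total 6).
CH(OCOCH3): ester, 1 C=O (running total 7).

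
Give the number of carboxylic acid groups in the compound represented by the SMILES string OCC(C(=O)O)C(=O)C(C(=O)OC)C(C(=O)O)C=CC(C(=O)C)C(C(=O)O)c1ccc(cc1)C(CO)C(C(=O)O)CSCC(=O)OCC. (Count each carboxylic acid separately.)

4

Working along the chain:
  HOCH2: HO– on an sp³ carbon → alcohol.
  CH(COOH): pendant –COOH: carbonyl C bonded to C and –OH → carboxylic acid.
  CO: –C(=O)– with carbon on both sides → ketone.
  CH(COOCH3): pendant –COOCH3: carbonyl C bonded to C and –OCH3 → ester.
  CH(COOH): pendant –COOH: carbonyl C bonded to C and –OH → carboxylic acid.
  CH=CH: C=C double bond → alkene.
  CH(COCH3): pendant –COCH3: carbonyl C bonded to two carbons → ketone.
  CH(COOH): pendant –COOH: carbonyl C bonded to C and –OH → carboxylic acid.
  C6H4: para-disubstituted benzene ring → arene.
  CH(CH2OH): pendant –CH2OH on an sp³ backbone C → alcohol.
  CH(COOH): pendant –COOH: carbonyl C bonded to C and –OH → carboxylic acid.
  CH2SCH2: C–S–C linkage → sulfide (thioether).
  COOCH2CH3: –C(=O)OCH2CH3: carbonyl C bonded to C and to –OEt → ester.
Carboxylic acid appears at: CH(COOH), CH(COOH), CH(COOH), CH(COOH) → 4.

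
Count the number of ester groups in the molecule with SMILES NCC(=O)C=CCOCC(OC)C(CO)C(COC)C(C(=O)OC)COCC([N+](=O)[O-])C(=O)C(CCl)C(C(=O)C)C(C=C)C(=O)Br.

–NH2 on an sp³ carbon with no adjacent C=O → amine.
–C(=O)– with carbon on both sides → ketone.
C=C double bond → alkene.
C–O–C with sp³ carbons on both sides and no adjacent C=O → ether.
pendant –OCH3: C–O–C with sp³ C, no adjacent C=O → ether.
pendant –CH2OH on an sp³ backbone C → alcohol.
pendant –CH2OCH3: C–O–C linkage → ether.
pendant –COOCH3: carbonyl C bonded to C and –OCH3 → ester.
C–O–C with sp³ carbons on both sides and no adjacent C=O → ether.
–NO2 on an sp³ carbon → nitro (the N=O is not a carbonyl).
–C(=O)– with carbon on both sides → ketone.
pendant –CH2X: halogen on sp³ carbon → alkyl halide.
pendant –COCH3: carbonyl C bonded to two carbons → ketone.
pendant –CH=CH2: C=C double bond → alkene.
–C(=O)Br: carbonyl C bonded to C and to a halogen → acyl halide (not alkyl halide).
Ester appears at: CH(COOCH3) → 1.

1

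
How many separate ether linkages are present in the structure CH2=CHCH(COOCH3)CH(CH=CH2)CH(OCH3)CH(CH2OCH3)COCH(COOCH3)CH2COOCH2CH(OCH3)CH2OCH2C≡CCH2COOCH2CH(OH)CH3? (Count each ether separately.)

C=C double bond → alkene.
pendant –COOCH3: carbonyl C bonded to C and –OCH3 → ester.
pendant –CH=CH2: C=C double bond → alkene.
pendant –OCH3: C–O–C with sp³ C, no adjacent C=O → ether.
pendant –CH2OCH3: C–O–C linkage → ether.
–C(=O)– with carbon on both sides → ketone.
pendant –COOCH3: carbonyl C bonded to C and –OCH3 → ester.
–C(=O)–O–C with C on the carbonyl side → ester.
pendant –OCH3: C–O–C with sp³ C, no adjacent C=O → ether.
C–O–C with sp³ carbons on both sides and no adjacent C=O → ether.
C≡C triple bond → alkyne.
–C(=O)–O–C with C on the carbonyl side → ester.
–OH on an sp³ carbon → alcohol (secondary).
Ether appears at: CH(OCH3), CH(CH2OCH3), CH(OCH3), CH2OCH2 → 4.

4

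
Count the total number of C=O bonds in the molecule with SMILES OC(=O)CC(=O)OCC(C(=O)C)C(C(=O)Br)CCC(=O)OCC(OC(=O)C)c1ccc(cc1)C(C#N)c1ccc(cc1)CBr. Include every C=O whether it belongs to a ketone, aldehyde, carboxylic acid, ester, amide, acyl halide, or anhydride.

6

HOOC: carboxylic acid, 1 C=O (running total 1).
CH2COOCH2: ester, 1 C=O (running total 2).
CH(COCH3): ketone, 1 C=O (running total 3).
CH(COBr): acyl halide, 1 C=O (running total 4).
CH2COOCH2: ester, 1 C=O (running total 5).
CH(OCOCH3): ester, 1 C=O (running total 6).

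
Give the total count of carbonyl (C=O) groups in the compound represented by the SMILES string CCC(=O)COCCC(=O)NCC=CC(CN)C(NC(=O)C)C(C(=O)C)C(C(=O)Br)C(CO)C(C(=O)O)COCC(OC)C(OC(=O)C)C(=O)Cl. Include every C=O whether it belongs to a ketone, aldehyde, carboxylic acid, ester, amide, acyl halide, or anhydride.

8

CO: ketone, 1 C=O (running total 1).
CH2CONHCH2: amide, 1 C=O (running total 2).
CH(NHCOCH3): amide, 1 C=O (running total 3).
CH(COCH3): ketone, 1 C=O (running total 4).
CH(COBr): acyl halide, 1 C=O (running total 5).
CH(COOH): carboxylic acid, 1 C=O (running total 6).
CH(OCOCH3): ester, 1 C=O (running total 7).
COCl: acyl halide, 1 C=O (running total 8).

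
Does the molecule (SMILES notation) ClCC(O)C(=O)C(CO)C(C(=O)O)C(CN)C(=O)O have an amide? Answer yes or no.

Reading the structure from left to right:
  ClCH2: halogen on an sp³ carbon → alkyl halide.
  CH(OH): –OH on an sp³ carbon → alcohol (secondary).
  CO: –C(=O)– with carbon on both sides → ketone.
  CH(CH2OH): pendant –CH2OH on an sp³ backbone C → alcohol.
  CH(COOH): pendant –COOH: carbonyl C bonded to C and –OH → carboxylic acid.
  CH(CH2NH2): pendant –CH2NH2: N on sp³ C, no adjacent C=O → amine.
  COOH: –COOH: carbonyl C bonded to –OH and C → carboxylic acid (the –OH is not a separate alcohol).
The groups actually present are: alcohol, alkyl halide, amine, carboxylic acid, ketone.

no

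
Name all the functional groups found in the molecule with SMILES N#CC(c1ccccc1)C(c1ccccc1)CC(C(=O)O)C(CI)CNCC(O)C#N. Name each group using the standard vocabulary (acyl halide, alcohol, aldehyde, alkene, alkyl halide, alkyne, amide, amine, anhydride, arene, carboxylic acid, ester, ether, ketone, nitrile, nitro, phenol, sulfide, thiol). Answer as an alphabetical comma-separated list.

alcohol, alkyl halide, amine, arene, carboxylic acid, nitrile

Taking each segment in turn:
  N≡C: N≡C–: carbon triple-bonded to nitrogen → nitrile.
  CH(C6H5): pendant –C6H5: benzene ring → arene.
  CH(C6H5): pendant –C6H5: benzene ring → arene.
  CH(COOH): pendant –COOH: carbonyl C bonded to C and –OH → carboxylic acid.
  CH(CH2I): pendant –CH2X: halogen on sp³ carbon → alkyl halide.
  CH2NHCH2: C–N–C with sp³ carbons and no adjacent C=O → amine (secondary).
  CH(OH): –OH on an sp³ carbon → alcohol (secondary).
  CN: –C≡N: carbon triple-bonded to nitrogen → nitrile.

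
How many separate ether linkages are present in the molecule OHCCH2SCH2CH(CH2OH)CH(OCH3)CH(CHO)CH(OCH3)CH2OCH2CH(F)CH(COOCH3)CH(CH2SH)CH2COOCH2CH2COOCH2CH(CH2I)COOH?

3

Reading the structure from left to right:
  OHC: terminal –CHO: carbonyl C bonded to H and C → aldehyde.
  CH2SCH2: C–S–C linkage → sulfide (thioether).
  CH(CH2OH): pendant –CH2OH on an sp³ backbone C → alcohol.
  CH(OCH3): pendant –OCH3: C–O–C with sp³ C, no adjacent C=O → ether.
  CH(CHO): pendant –CHO: carbonyl C bonded to C and H → aldehyde.
  CH(OCH3): pendant –OCH3: C–O–C with sp³ C, no adjacent C=O → ether.
  CH2OCH2: C–O–C with sp³ carbons on both sides and no adjacent C=O → ether.
  CH(F): halogen on an sp³ carbon → alkyl halide.
  CH(COOCH3): pendant –COOCH3: carbonyl C bonded to C and –OCH3 → ester.
  CH(CH2SH): pendant –CH2SH → thiol.
  CH2COOCH2: –C(=O)–O–C with C on the carbonyl side → ester.
  CH2COOCH2: –C(=O)–O–C with C on the carbonyl side → ester.
  CH(CH2I): pendant –CH2X: halogen on sp³ carbon → alkyl halide.
  COOH: –COOH: carbonyl C bonded to –OH and C → carboxylic acid (the –OH is not a separate alcohol).
Ether appears at: CH(OCH3), CH(OCH3), CH2OCH2 → 3.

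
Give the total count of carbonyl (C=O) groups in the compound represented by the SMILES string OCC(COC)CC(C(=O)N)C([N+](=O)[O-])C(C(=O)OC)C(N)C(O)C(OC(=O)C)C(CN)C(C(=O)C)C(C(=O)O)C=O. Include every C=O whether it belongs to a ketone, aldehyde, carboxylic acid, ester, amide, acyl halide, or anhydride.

CH(CONH2): amide, 1 C=O (running total 1).
CH(COOCH3): ester, 1 C=O (running total 2).
CH(OCOCH3): ester, 1 C=O (running total 3).
CH(COCH3): ketone, 1 C=O (running total 4).
CH(COOH): carboxylic acid, 1 C=O (running total 5).
CHO: aldehyde, 1 C=O (running total 6).

6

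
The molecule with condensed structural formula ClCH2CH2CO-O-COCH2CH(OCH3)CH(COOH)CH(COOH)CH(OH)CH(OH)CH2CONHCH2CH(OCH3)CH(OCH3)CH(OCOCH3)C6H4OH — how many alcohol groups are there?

2

Reading the structure from left to right:
  ClCH2: halogen on an sp³ carbon → alkyl halide.
  CH2CO-O-COCH2: two acyl groups sharing one oxygen, –C(=O)–O–C(=O)– → anhydride.
  CH(OCH3): pendant –OCH3: C–O–C with sp³ C, no adjacent C=O → ether.
  CH(COOH): pendant –COOH: carbonyl C bonded to C and –OH → carboxylic acid.
  CH(COOH): pendant –COOH: carbonyl C bonded to C and –OH → carboxylic acid.
  CH(OH): –OH on an sp³ carbon → alcohol (secondary).
  CH(OH): –OH on an sp³ carbon → alcohol (secondary).
  CH2CONHCH2: –C(=O)–N– linkage → amide (the N is not an amine).
  CH(OCH3): pendant –OCH3: C–O–C with sp³ C, no adjacent C=O → ether.
  CH(OCH3): pendant –OCH3: C–O–C with sp³ C, no adjacent C=O → ether.
  CH(OCOCH3): pendant –OC(=O)CH3: an acyloxy group → ester.
  C6H4OH: –OH attached directly to an aromatic ring → phenol (not alcohol); the ring itself is an arene.
Alcohol appears at: CH(OH), CH(OH) → 2.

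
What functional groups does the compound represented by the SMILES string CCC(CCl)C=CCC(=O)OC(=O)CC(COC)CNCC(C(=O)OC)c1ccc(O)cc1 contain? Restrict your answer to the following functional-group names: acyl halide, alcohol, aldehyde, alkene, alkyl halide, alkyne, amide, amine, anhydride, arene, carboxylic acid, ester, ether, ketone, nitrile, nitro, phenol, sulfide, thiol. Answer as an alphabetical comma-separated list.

Working along the chain:
  CH(CH2Cl): pendant –CH2X: halogen on sp³ carbon → alkyl halide.
  CH=CH: C=C double bond → alkene.
  CH2CO-O-COCH2: two acyl groups sharing one oxygen, –C(=O)–O–C(=O)– → anhydride.
  CH(CH2OCH3): pendant –CH2OCH3: C–O–C linkage → ether.
  CH2NHCH2: C–N–C with sp³ carbons and no adjacent C=O → amine (secondary).
  CH(COOCH3): pendant –COOCH3: carbonyl C bonded to C and –OCH3 → ester.
  C6H4OH: –OH attached directly to an aromatic ring → phenol (not alcohol); the ring itself is an arene.

alkene, alkyl halide, amine, anhydride, arene, ester, ether, phenol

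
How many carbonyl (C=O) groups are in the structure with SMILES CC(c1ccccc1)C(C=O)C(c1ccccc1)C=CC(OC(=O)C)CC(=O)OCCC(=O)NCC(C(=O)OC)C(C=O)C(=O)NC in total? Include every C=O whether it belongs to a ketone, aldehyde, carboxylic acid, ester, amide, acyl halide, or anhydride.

CH(CHO): aldehyde, 1 C=O (running total 1).
CH(OCOCH3): ester, 1 C=O (running total 2).
CH2COOCH2: ester, 1 C=O (running total 3).
CH2CONHCH2: amide, 1 C=O (running total 4).
CH(COOCH3): ester, 1 C=O (running total 5).
CH(CHO): aldehyde, 1 C=O (running total 6).
CONHCH3: amide, 1 C=O (running total 7).

7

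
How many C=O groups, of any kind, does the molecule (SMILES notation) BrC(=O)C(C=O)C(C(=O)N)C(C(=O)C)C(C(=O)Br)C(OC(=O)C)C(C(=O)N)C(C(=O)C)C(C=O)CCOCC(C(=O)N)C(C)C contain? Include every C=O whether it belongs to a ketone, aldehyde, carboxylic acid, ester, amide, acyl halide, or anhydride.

BrCO: acyl halide, 1 C=O (running total 1).
CH(CHO): aldehyde, 1 C=O (running total 2).
CH(CONH2): amide, 1 C=O (running total 3).
CH(COCH3): ketone, 1 C=O (running total 4).
CH(COBr): acyl halide, 1 C=O (running total 5).
CH(OCOCH3): ester, 1 C=O (running total 6).
CH(CONH2): amide, 1 C=O (running total 7).
CH(COCH3): ketone, 1 C=O (running total 8).
CH(CHO): aldehyde, 1 C=O (running total 9).
CH(CONH2): amide, 1 C=O (running total 10).

10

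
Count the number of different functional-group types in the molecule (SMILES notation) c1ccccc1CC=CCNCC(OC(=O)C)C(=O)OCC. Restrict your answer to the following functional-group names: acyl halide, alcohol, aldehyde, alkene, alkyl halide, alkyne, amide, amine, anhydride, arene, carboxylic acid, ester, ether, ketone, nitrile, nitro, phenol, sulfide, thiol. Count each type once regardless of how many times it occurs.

4

Working along the chain:
  C6H5: C6H5– phenyl ring → arene.
  CH=CH: C=C double bond → alkene.
  CH2NHCH2: C–N–C with sp³ carbons and no adjacent C=O → amine (secondary).
  CH(OCOCH3): pendant –OC(=O)CH3: an acyloxy group → ester.
  COOCH2CH3: –C(=O)OCH2CH3: carbonyl C bonded to C and to –OEt → ester.
Distinct types present: alkene, amine, arene, ester.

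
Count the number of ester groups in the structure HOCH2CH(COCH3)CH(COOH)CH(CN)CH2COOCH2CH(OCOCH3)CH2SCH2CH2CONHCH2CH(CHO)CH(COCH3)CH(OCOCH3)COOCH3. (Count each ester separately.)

4

Reading the structure from left to right:
  HOCH2: HO– on an sp³ carbon → alcohol.
  CH(COCH3): pendant –COCH3: carbonyl C bonded to two carbons → ketone.
  CH(COOH): pendant –COOH: carbonyl C bonded to C and –OH → carboxylic acid.
  CH(CN): pendant –C≡N: nitrile.
  CH2COOCH2: –C(=O)–O–C with C on the carbonyl side → ester.
  CH(OCOCH3): pendant –OC(=O)CH3: an acyloxy group → ester.
  CH2SCH2: C–S–C linkage → sulfide (thioether).
  CH2CONHCH2: –C(=O)–N– linkage → amide (the N is not an amine).
  CH(CHO): pendant –CHO: carbonyl C bonded to C and H → aldehyde.
  CH(COCH3): pendant –COCH3: carbonyl C bonded to two carbons → ketone.
  CH(OCOCH3): pendant –OC(=O)CH3: an acyloxy group → ester.
  COOCH3: –C(=O)OCH3: carbonyl C bonded to C and to –OCH3 → ester (not ketone + ether).
Ester appears at: CH2COOCH2, CH(OCOCH3), CH(OCOCH3), COOCH3 → 4.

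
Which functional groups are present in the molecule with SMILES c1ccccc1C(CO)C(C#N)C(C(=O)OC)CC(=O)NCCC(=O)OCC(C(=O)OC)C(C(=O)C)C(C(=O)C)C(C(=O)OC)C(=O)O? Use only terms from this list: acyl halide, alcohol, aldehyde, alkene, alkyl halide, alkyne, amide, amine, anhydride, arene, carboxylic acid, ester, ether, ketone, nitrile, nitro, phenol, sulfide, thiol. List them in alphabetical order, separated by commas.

alcohol, amide, arene, carboxylic acid, ester, ketone, nitrile

C6H5– phenyl ring → arene.
pendant –CH2OH on an sp³ backbone C → alcohol.
pendant –C≡N: nitrile.
pendant –COOCH3: carbonyl C bonded to C and –OCH3 → ester.
–C(=O)–N– linkage → amide (the N is not an amine).
–C(=O)–O–C with C on the carbonyl side → ester.
pendant –COOCH3: carbonyl C bonded to C and –OCH3 → ester.
pendant –COCH3: carbonyl C bonded to two carbons → ketone.
pendant –COCH3: carbonyl C bonded to two carbons → ketone.
pendant –COOCH3: carbonyl C bonded to C and –OCH3 → ester.
–COOH: carbonyl C bonded to –OH and C → carboxylic acid (the –OH is not a separate alcohol).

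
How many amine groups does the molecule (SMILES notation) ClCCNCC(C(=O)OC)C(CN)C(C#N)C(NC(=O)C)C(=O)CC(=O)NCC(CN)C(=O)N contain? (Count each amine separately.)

3

Working along the chain:
  ClCH2: halogen on an sp³ carbon → alkyl halide.
  CH2NHCH2: C–N–C with sp³ carbons and no adjacent C=O → amine (secondary).
  CH(COOCH3): pendant –COOCH3: carbonyl C bonded to C and –OCH3 → ester.
  CH(CH2NH2): pendant –CH2NH2: N on sp³ C, no adjacent C=O → amine.
  CH(CN): pendant –C≡N: nitrile.
  CH(NHCOCH3): pendant –NHC(=O)CH3: N bonded to a carbonyl → amide (not amine).
  CO: –C(=O)– with carbon on both sides → ketone.
  CH2CONHCH2: –C(=O)–N– linkage → amide (the N is not an amine).
  CH(CH2NH2): pendant –CH2NH2: N on sp³ C, no adjacent C=O → amine.
  CONH2: –C(=O)NH2: carbonyl C bonded to C and to N → amide (the N is not a separate amine).
Amine appears at: CH2NHCH2, CH(CH2NH2), CH(CH2NH2) → 3.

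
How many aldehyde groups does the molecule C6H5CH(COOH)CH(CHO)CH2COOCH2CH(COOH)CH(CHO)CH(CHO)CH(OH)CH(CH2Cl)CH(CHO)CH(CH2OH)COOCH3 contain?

C6H5– phenyl ring → arene.
pendant –COOH: carbonyl C bonded to C and –OH → carboxylic acid.
pendant –CHO: carbonyl C bonded to C and H → aldehyde.
–C(=O)–O–C with C on the carbonyl side → ester.
pendant –COOH: carbonyl C bonded to C and –OH → carboxylic acid.
pendant –CHO: carbonyl C bonded to C and H → aldehyde.
pendant –CHO: carbonyl C bonded to C and H → aldehyde.
–OH on an sp³ carbon → alcohol (secondary).
pendant –CH2X: halogen on sp³ carbon → alkyl halide.
pendant –CHO: carbonyl C bonded to C and H → aldehyde.
pendant –CH2OH on an sp³ backbone C → alcohol.
–C(=O)OCH3: carbonyl C bonded to C and to –OCH3 → ester (not ketone + ether).
Aldehyde appears at: CH(CHO), CH(CHO), CH(CHO), CH(CHO) → 4.

4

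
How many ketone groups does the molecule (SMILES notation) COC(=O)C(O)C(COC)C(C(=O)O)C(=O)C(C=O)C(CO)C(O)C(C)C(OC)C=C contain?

1

Taking each segment in turn:
  CH3OOC: CH3O–C(=O)–: carbonyl C bonded to C and to –OCH3 → ester (not ketone + ether).
  CH(OH): –OH on an sp³ carbon → alcohol (secondary).
  CH(CH2OCH3): pendant –CH2OCH3: C–O–C linkage → ether.
  CH(COOH): pendant –COOH: carbonyl C bonded to C and –OH → carboxylic acid.
  CO: –C(=O)– with carbon on both sides → ketone.
  CH(CHO): pendant –CHO: carbonyl C bonded to C and H → aldehyde.
  CH(CH2OH): pendant –CH2OH on an sp³ backbone C → alcohol.
  CH(OH): –OH on an sp³ carbon → alcohol (secondary).
  CH(OCH3): pendant –OCH3: C–O–C with sp³ C, no adjacent C=O → ether.
  CH=CH2: C=C double bond → alkene.
Ketone appears at: CO → 1.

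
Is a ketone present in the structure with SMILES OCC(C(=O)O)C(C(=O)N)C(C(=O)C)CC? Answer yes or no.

HO– on an sp³ carbon → alcohol.
pendant –COOH: carbonyl C bonded to C and –OH → carboxylic acid.
pendant –CONH2: carbonyl C bonded to C and N → amide.
pendant –COCH3: carbonyl C bonded to two carbons → ketone.
The CH(COCH3) segment supplies the ketone: pendant –COCH3: carbonyl C bonded to two carbons → ketone.

yes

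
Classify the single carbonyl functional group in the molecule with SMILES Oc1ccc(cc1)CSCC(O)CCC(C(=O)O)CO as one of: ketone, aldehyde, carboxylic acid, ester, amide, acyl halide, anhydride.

The carbonyl is in the CH(COOH) segment: pendant –COOH: carbonyl C bonded to C and –OH → carboxylic acid.

carboxylic acid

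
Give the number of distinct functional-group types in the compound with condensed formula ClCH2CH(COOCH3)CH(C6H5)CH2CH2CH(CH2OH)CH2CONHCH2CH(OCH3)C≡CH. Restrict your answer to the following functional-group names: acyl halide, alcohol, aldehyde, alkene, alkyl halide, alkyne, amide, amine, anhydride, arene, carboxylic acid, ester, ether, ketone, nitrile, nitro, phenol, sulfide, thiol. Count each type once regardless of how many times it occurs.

Taking each segment in turn:
  ClCH2: halogen on an sp³ carbon → alkyl halide.
  CH(COOCH3): pendant –COOCH3: carbonyl C bonded to C and –OCH3 → ester.
  CH(C6H5): pendant –C6H5: benzene ring → arene.
  CH(CH2OH): pendant –CH2OH on an sp³ backbone C → alcohol.
  CH2CONHCH2: –C(=O)–N– linkage → amide (the N is not an amine).
  CH(OCH3): pendant –OCH3: C–O–C with sp³ C, no adjacent C=O → ether.
  C≡CH: C≡C triple bond → alkyne.
Distinct types present: alcohol, alkyl halide, alkyne, amide, arene, ester, ether.

7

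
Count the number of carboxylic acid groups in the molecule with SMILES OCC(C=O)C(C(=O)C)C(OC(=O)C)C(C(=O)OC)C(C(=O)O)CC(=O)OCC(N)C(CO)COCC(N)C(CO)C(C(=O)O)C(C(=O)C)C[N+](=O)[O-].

2

HO– on an sp³ carbon → alcohol.
pendant –CHO: carbonyl C bonded to C and H → aldehyde.
pendant –COCH3: carbonyl C bonded to two carbons → ketone.
pendant –OC(=O)CH3: an acyloxy group → ester.
pendant –COOCH3: carbonyl C bonded to C and –OCH3 → ester.
pendant –COOH: carbonyl C bonded to C and –OH → carboxylic acid.
–C(=O)–O–C with C on the carbonyl side → ester.
–NH2 on an sp³ carbon with no adjacent C=O → amine.
pendant –CH2OH on an sp³ backbone C → alcohol.
C–O–C with sp³ carbons on both sides and no adjacent C=O → ether.
–NH2 on an sp³ carbon with no adjacent C=O → amine.
pendant –CH2OH on an sp³ backbone C → alcohol.
pendant –COOH: carbonyl C bonded to C and –OH → carboxylic acid.
pendant –COCH3: carbonyl C bonded to two carbons → ketone.
–NO2 on carbon → nitro group.
Carboxylic acid appears at: CH(COOH), CH(COOH) → 2.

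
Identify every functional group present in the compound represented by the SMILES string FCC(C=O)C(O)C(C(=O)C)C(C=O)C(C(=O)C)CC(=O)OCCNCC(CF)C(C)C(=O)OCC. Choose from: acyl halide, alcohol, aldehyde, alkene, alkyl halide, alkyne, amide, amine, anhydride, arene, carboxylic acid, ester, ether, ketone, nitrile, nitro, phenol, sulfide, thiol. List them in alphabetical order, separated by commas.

Reading the structure from left to right:
  FCH2: halogen on an sp³ carbon → alkyl halide.
  CH(CHO): pendant –CHO: carbonyl C bonded to C and H → aldehyde.
  CH(OH): –OH on an sp³ carbon → alcohol (secondary).
  CH(COCH3): pendant –COCH3: carbonyl C bonded to two carbons → ketone.
  CH(CHO): pendant –CHO: carbonyl C bonded to C and H → aldehyde.
  CH(COCH3): pendant –COCH3: carbonyl C bonded to two carbons → ketone.
  CH2COOCH2: –C(=O)–O–C with C on the carbonyl side → ester.
  CH2NHCH2: C–N–C with sp³ carbons and no adjacent C=O → amine (secondary).
  CH(CH2F): pendant –CH2X: halogen on sp³ carbon → alkyl halide.
  COOCH2CH3: –C(=O)OCH2CH3: carbonyl C bonded to C and to –OEt → ester.

alcohol, aldehyde, alkyl halide, amine, ester, ketone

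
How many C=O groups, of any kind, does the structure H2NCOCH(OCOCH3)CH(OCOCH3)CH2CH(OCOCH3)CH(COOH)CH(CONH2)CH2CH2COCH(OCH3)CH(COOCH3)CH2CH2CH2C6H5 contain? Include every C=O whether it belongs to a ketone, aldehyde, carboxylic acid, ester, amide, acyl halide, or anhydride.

8

H2NCO: amide, 1 C=O (running total 1).
CH(OCOCH3): ester, 1 C=O (running total 2).
CH(OCOCH3): ester, 1 C=O (running total 3).
CH(OCOCH3): ester, 1 C=O (running total 4).
CH(COOH): carboxylic acid, 1 C=O (running total 5).
CH(CONH2): amide, 1 C=O (running total 6).
CO: ketone, 1 C=O (running total 7).
CH(COOCH3): ester, 1 C=O (running total 8).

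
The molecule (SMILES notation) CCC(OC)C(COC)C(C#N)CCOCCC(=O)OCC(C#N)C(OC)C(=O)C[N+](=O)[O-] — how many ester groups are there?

1

Taking each segment in turn:
  CH(OCH3): pendant –OCH3: C–O–C with sp³ C, no adjacent C=O → ether.
  CH(CH2OCH3): pendant –CH2OCH3: C–O–C linkage → ether.
  CH(CN): pendant –C≡N: nitrile.
  CH2OCH2: C–O–C with sp³ carbons on both sides and no adjacent C=O → ether.
  CH2COOCH2: –C(=O)–O–C with C on the carbonyl side → ester.
  CH(CN): pendant –C≡N: nitrile.
  CH(OCH3): pendant –OCH3: C–O–C with sp³ C, no adjacent C=O → ether.
  CO: –C(=O)– with carbon on both sides → ketone.
  CH2NO2: –NO2 on carbon → nitro group.
Ester appears at: CH2COOCH2 → 1.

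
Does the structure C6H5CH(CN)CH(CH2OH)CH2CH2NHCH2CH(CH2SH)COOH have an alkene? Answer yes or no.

no

C6H5– phenyl ring → arene.
pendant –C≡N: nitrile.
pendant –CH2OH on an sp³ backbone C → alcohol.
C–N–C with sp³ carbons and no adjacent C=O → amine (secondary).
pendant –CH2SH → thiol.
–COOH: carbonyl C bonded to –OH and C → carboxylic acid (the –OH is not a separate alcohol).
In C6H5, the C=C units are part of an aromatic ring, which is an arene, not an isolated alkene.
The groups actually present are: alcohol, amine, arene, carboxylic acid, nitrile, thiol.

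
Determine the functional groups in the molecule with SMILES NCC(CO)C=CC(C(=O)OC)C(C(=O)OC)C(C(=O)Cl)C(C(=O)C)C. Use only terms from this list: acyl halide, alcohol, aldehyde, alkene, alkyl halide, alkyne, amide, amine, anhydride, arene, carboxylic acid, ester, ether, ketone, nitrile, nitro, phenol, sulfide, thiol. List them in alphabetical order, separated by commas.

–NH2 on an sp³ carbon with no adjacent C=O → amine.
pendant –CH2OH on an sp³ backbone C → alcohol.
C=C double bond → alkene.
pendant –COOCH3: carbonyl C bonded to C and –OCH3 → ester.
pendant –COOCH3: carbonyl C bonded to C and –OCH3 → ester.
pendant –C(=O)X: carbonyl C bonded to C and halogen → acyl halide.
pendant –COCH3: carbonyl C bonded to two carbons → ketone.

acyl halide, alcohol, alkene, amine, ester, ketone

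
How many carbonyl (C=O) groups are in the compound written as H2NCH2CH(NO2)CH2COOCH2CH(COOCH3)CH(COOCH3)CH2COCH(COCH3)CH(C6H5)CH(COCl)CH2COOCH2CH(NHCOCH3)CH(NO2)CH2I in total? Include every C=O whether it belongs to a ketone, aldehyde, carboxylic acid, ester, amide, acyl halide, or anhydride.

8

CH2COOCH2: ester, 1 C=O (running total 1).
CH(COOCH3): ester, 1 C=O (running total 2).
CH(COOCH3): ester, 1 C=O (running total 3).
CO: ketone, 1 C=O (running total 4).
CH(COCH3): ketone, 1 C=O (running total 5).
CH(COCl): acyl halide, 1 C=O (running total 6).
CH2COOCH2: ester, 1 C=O (running total 7).
CH(NHCOCH3): amide, 1 C=O (running total 8).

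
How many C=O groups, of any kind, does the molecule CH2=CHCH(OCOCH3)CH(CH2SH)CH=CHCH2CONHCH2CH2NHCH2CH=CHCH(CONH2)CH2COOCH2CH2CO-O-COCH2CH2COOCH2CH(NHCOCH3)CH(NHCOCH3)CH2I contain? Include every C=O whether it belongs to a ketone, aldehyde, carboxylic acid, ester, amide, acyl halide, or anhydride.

9

CH(OCOCH3): ester, 1 C=O (running total 1).
CH2CONHCH2: amide, 1 C=O (running total 2).
CH(CONH2): amide, 1 C=O (running total 3).
CH2COOCH2: ester, 1 C=O (running total 4).
CH2CO-O-COCH2: anhydride, 2 C=O (running total 6).
CH2COOCH2: ester, 1 C=O (running total 7).
CH(NHCOCH3): amide, 1 C=O (running total 8).
CH(NHCOCH3): amide, 1 C=O (running total 9).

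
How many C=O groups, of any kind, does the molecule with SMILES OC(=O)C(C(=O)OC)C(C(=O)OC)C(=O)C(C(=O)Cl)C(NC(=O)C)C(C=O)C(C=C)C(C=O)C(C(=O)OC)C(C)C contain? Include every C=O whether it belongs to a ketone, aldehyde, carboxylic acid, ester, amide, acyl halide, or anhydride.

9

HOOC: carboxylic acid, 1 C=O (running total 1).
CH(COOCH3): ester, 1 C=O (running total 2).
CH(COOCH3): ester, 1 C=O (running total 3).
CO: ketone, 1 C=O (running total 4).
CH(COCl): acyl halide, 1 C=O (running total 5).
CH(NHCOCH3): amide, 1 C=O (running total 6).
CH(CHO): aldehyde, 1 C=O (running total 7).
CH(CHO): aldehyde, 1 C=O (running total 8).
CH(COOCH3): ester, 1 C=O (running total 9).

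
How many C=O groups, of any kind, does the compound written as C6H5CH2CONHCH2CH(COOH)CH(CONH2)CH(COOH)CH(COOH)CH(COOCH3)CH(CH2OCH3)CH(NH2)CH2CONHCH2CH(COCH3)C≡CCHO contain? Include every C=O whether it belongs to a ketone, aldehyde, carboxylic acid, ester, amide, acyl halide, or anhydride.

CH2CONHCH2: amide, 1 C=O (running total 1).
CH(COOH): carboxylic acid, 1 C=O (running total 2).
CH(CONH2): amide, 1 C=O (running total 3).
CH(COOH): carboxylic acid, 1 C=O (running total 4).
CH(COOH): carboxylic acid, 1 C=O (running total 5).
CH(COOCH3): ester, 1 C=O (running total 6).
CH2CONHCH2: amide, 1 C=O (running total 7).
CH(COCH3): ketone, 1 C=O (running total 8).
CHO: aldehyde, 1 C=O (running total 9).

9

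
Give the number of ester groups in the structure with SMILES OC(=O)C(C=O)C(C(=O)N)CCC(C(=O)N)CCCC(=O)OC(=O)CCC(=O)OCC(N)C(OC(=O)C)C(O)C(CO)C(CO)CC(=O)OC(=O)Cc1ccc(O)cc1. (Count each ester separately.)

Working along the chain:
  HOOC: –COOH: carbonyl C bonded to –OH and C → carboxylic acid (the –OH is not a separate alcohol).
  CH(CHO): pendant –CHO: carbonyl C bonded to C and H → aldehyde.
  CH(CONH2): pendant –CONH2: carbonyl C bonded to C and N → amide.
  CH(CONH2): pendant –CONH2: carbonyl C bonded to C and N → amide.
  CH2CO-O-COCH2: two acyl groups sharing one oxygen, –C(=O)–O–C(=O)– → anhydride.
  CH2COOCH2: –C(=O)–O–C with C on the carbonyl side → ester.
  CH(NH2): –NH2 on an sp³ carbon with no adjacent C=O → amine.
  CH(OCOCH3): pendant –OC(=O)CH3: an acyloxy group → ester.
  CH(OH): –OH on an sp³ carbon → alcohol (secondary).
  CH(CH2OH): pendant –CH2OH on an sp³ backbone C → alcohol.
  CH(CH2OH): pendant –CH2OH on an sp³ backbone C → alcohol.
  CH2CO-O-COCH2: two acyl groups sharing one oxygen, –C(=O)–O–C(=O)– → anhydride.
  C6H4OH: –OH attached directly to an aromatic ring → phenol (not alcohol); the ring itself is an arene.
Ester appears at: CH2COOCH2, CH(OCOCH3) → 2.

2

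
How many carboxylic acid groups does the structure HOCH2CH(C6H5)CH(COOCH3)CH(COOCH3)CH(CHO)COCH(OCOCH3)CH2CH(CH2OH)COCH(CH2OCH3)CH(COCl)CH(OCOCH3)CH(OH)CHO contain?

Reading the structure from left to right:
  HOCH2: HO– on an sp³ carbon → alcohol.
  CH(C6H5): pendant –C6H5: benzene ring → arene.
  CH(COOCH3): pendant –COOCH3: carbonyl C bonded to C and –OCH3 → ester.
  CH(COOCH3): pendant –COOCH3: carbonyl C bonded to C and –OCH3 → ester.
  CH(CHO): pendant –CHO: carbonyl C bonded to C and H → aldehyde.
  CO: –C(=O)– with carbon on both sides → ketone.
  CH(OCOCH3): pendant –OC(=O)CH3: an acyloxy group → ester.
  CH(CH2OH): pendant –CH2OH on an sp³ backbone C → alcohol.
  CO: –C(=O)– with carbon on both sides → ketone.
  CH(CH2OCH3): pendant –CH2OCH3: C–O–C linkage → ether.
  CH(COCl): pendant –C(=O)X: carbonyl C bonded to C and halogen → acyl halide.
  CH(OCOCH3): pendant –OC(=O)CH3: an acyloxy group → ester.
  CH(OH): –OH on an sp³ carbon → alcohol (secondary).
  CHO: terminal –CHO: carbonyl C bonded to H and C → aldehyde.
No segment is a carboxylic acid: HOCH2 is alcohol, not carboxylic acid; CH(COOCH3) is ester, not carboxylic acid; CH(COOCH3) is ester, not carboxylic acid. → 0.

0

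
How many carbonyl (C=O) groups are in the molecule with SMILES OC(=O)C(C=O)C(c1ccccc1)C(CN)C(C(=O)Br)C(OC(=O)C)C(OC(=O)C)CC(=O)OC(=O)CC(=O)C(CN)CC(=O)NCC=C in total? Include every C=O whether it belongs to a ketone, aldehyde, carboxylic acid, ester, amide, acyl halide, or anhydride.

HOOC: carboxylic acid, 1 C=O (running total 1).
CH(CHO): aldehyde, 1 C=O (running total 2).
CH(COBr): acyl halide, 1 C=O (running total 3).
CH(OCOCH3): ester, 1 C=O (running total 4).
CH(OCOCH3): ester, 1 C=O (running total 5).
CH2CO-O-COCH2: anhydride, 2 C=O (running total 7).
CO: ketone, 1 C=O (running total 8).
CH2CONHCH2: amide, 1 C=O (running total 9).

9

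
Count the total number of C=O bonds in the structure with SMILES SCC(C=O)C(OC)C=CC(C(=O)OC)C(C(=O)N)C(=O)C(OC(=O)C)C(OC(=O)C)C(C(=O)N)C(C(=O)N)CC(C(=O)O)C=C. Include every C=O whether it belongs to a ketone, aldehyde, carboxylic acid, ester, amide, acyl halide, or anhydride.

9

CH(CHO): aldehyde, 1 C=O (running total 1).
CH(COOCH3): ester, 1 C=O (running total 2).
CH(CONH2): amide, 1 C=O (running total 3).
CO: ketone, 1 C=O (running total 4).
CH(OCOCH3): ester, 1 C=O (running total 5).
CH(OCOCH3): ester, 1 C=O (running total 6).
CH(CONH2): amide, 1 C=O (running total 7).
CH(CONH2): amide, 1 C=O (running total 8).
CH(COOH): carboxylic acid, 1 C=O (running total 9).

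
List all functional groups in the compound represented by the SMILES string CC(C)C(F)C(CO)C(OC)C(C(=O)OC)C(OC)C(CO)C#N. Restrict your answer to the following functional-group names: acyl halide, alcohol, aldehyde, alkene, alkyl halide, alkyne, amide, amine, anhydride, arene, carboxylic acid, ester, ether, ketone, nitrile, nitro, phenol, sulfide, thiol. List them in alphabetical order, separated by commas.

alcohol, alkyl halide, ester, ether, nitrile

halogen on an sp³ carbon → alkyl halide.
pendant –CH2OH on an sp³ backbone C → alcohol.
pendant –OCH3: C–O–C with sp³ C, no adjacent C=O → ether.
pendant –COOCH3: carbonyl C bonded to C and –OCH3 → ester.
pendant –OCH3: C–O–C with sp³ C, no adjacent C=O → ether.
pendant –CH2OH on an sp³ backbone C → alcohol.
–C≡N: carbon triple-bonded to nitrogen → nitrile.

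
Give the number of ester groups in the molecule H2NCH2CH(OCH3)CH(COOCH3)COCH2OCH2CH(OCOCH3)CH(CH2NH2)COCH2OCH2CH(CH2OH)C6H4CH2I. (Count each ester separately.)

Taking each segment in turn:
  H2NCH2: –NH2 on an sp³ carbon with no adjacent C=O → amine.
  CH(OCH3): pendant –OCH3: C–O–C with sp³ C, no adjacent C=O → ether.
  CH(COOCH3): pendant –COOCH3: carbonyl C bonded to C and –OCH3 → ester.
  CO: –C(=O)– with carbon on both sides → ketone.
  CH2OCH2: C–O–C with sp³ carbons on both sides and no adjacent C=O → ether.
  CH(OCOCH3): pendant –OC(=O)CH3: an acyloxy group → ester.
  CH(CH2NH2): pendant –CH2NH2: N on sp³ C, no adjacent C=O → amine.
  CO: –C(=O)– with carbon on both sides → ketone.
  CH2OCH2: C–O–C with sp³ carbons on both sides and no adjacent C=O → ether.
  CH(CH2OH): pendant –CH2OH on an sp³ backbone C → alcohol.
  C6H4: para-disubstituted benzene ring → arene.
  CH2I: halogen on an sp³ carbon → alkyl halide.
Ester appears at: CH(COOCH3), CH(OCOCH3) → 2.

2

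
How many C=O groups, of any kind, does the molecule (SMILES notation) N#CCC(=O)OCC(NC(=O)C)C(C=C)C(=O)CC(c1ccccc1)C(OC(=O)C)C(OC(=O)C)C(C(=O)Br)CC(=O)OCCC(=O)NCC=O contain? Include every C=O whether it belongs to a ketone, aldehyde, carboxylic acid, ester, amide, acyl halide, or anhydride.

9

CH2COOCH2: ester, 1 C=O (running total 1).
CH(NHCOCH3): amide, 1 C=O (running total 2).
CO: ketone, 1 C=O (running total 3).
CH(OCOCH3): ester, 1 C=O (running total 4).
CH(OCOCH3): ester, 1 C=O (running total 5).
CH(COBr): acyl halide, 1 C=O (running total 6).
CH2COOCH2: ester, 1 C=O (running total 7).
CH2CONHCH2: amide, 1 C=O (running total 8).
CHO: aldehyde, 1 C=O (running total 9).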